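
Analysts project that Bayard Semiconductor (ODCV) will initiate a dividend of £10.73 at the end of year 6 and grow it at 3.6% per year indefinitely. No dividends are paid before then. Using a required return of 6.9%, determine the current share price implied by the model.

Deferred-dividend DDM. At t=5 the remaining stream is a growing perpetuity with first payment D_6 = 10.73.
V_5 = D_6/(r−g) = 10.73/(0.069−0.036) = 325.1515
P₀ = V_5/(1+r)^5 = 325.1515/(1+0.069)^5 = 232.9149

£232.91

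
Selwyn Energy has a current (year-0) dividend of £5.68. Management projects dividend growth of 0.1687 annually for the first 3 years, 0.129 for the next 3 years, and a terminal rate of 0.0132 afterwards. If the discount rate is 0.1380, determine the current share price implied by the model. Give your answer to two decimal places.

£84.91

Three-stage DDM. Project D₁…D_6; terminal Gordon value at t=6 with g = 0.0132; discount at r = 0.138.
D_1 = 6.6382
D_2 = 7.7581
D_3 = 9.0669
D_4 = 10.2365
D_5 = 11.5570
D_6 = 13.0479
TV_6 = 13.2201/(0.138−0.0132) = 105.9302
P₀ = Σ Dₜ/(1+r)ᵗ + TV_6/(1+r)^6 = 84.9138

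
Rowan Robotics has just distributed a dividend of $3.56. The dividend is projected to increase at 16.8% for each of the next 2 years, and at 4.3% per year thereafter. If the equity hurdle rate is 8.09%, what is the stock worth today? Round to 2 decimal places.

$122.40

Two-stage DDM. Project D₁…D_2 at 0.168, terminal growth 0.043, discount at r = 0.0809.
D_1 = 4.1581
D_2 = 4.8566
Terminal value at t=2: TV = D_3/(r−g) = 5.0655/(0.0809−0.043) = 133.6536
P₀ = 4.1581/(1+0.0809)^1 + 4.8566/(1+0.0809)^2 + 133.6536/(1+0.0809)^2 = 122.3994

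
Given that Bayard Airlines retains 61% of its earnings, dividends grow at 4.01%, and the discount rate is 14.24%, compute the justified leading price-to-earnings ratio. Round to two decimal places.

3.81

Payout ratio b = 1 − 0.61 = 0.39.
Justified leading P/E = b/(r−g) = 0.39/(0.1424−0.0401) = 3.8123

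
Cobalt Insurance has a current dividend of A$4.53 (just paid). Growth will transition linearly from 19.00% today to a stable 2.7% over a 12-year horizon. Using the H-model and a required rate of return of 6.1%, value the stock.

H-model: P₀ = D₀[(1+g_L) + H(g_S−g_L)]/(r−g_L), with H = 12/2 = 6.
P₀ = 4.53 × [(1+0.027) + 6×(0.19−0.027)] / (0.061−0.027)
   = 4.53 × 2.0050 / 0.034 = 267.1368

A$267.14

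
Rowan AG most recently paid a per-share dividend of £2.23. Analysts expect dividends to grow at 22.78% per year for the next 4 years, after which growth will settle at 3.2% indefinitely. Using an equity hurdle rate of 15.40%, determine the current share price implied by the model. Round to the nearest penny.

Two-stage DDM. Project D₁…D_4 at 0.2278, terminal growth 0.032, discount at r = 0.154.
D_1 = 2.7380
D_2 = 3.3617
D_3 = 4.1275
D_4 = 5.0678
Terminal value at t=4: TV = D_5/(r−g) = 5.2299/(0.154−0.032) = 42.8682
P₀ = 2.7380/(1+0.154)^1 + 3.3617/(1+0.154)^2 + 4.1275/(1+0.154)^3 + 5.0678/(1+0.154)^4 + 42.8682/(1+0.154)^4 = 34.6122

£34.61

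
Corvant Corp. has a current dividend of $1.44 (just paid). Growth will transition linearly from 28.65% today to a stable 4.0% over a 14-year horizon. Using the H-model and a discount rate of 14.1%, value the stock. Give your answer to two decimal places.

H-model: P₀ = D₀[(1+g_L) + H(g_S−g_L)]/(r−g_L), with H = 14/2 = 7.
P₀ = 1.44 × [(1+0.04) + 7×(0.2865−0.04)] / (0.141−0.04)
   = 1.44 × 2.7655 / 0.101 = 39.4289

$39.43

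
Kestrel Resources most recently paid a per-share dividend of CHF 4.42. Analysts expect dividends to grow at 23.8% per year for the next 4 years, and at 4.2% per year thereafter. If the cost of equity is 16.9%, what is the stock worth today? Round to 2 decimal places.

Two-stage DDM. Project D₁…D_4 at 0.238, terminal growth 0.042, discount at r = 0.169.
D_1 = 5.4720
D_2 = 6.7743
D_3 = 8.3866
D_4 = 10.3826
Terminal value at t=4: TV = D_5/(r−g) = 10.8186/(0.169−0.042) = 85.1861
P₀ = 5.4720/(1+0.169)^1 + 6.7743/(1+0.169)^2 + 8.3866/(1+0.169)^3 + 10.3826/(1+0.169)^4 + 85.1861/(1+0.169)^4 = 66.0628

CHF 66.06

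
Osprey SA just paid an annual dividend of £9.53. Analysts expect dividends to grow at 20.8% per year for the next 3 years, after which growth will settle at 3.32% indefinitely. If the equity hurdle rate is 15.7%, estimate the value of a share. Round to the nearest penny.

Two-stage DDM. Project D₁…D_3 at 0.208, terminal growth 0.0332, discount at r = 0.157.
D_1 = 11.5122
D_2 = 13.9068
D_3 = 16.7994
Terminal value at t=3: TV = D_4/(r−g) = 17.3571/(0.157−0.0332) = 140.2030
P₀ = 11.5122/(1+0.157)^1 + 13.9068/(1+0.157)^2 + 16.7994/(1+0.157)^3 + 140.2030/(1+0.157)^3 = 121.7080

£121.71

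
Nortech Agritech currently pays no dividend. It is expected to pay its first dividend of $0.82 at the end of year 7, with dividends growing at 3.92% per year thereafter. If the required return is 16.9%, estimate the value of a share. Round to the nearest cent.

Deferred-dividend DDM. At t=6 the remaining stream is a growing perpetuity with first payment D_7 = 0.82.
V_6 = D_7/(r−g) = 0.82/(0.169−0.0392) = 6.3174
P₀ = V_6/(1+r)^6 = 6.3174/(1+0.169)^6 = 2.4754

$2.48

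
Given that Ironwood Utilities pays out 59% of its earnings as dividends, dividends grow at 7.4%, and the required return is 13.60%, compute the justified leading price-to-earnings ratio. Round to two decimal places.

Justified leading P/E = b/(r−g) = 0.59/(0.136−0.074) = 9.5161

9.52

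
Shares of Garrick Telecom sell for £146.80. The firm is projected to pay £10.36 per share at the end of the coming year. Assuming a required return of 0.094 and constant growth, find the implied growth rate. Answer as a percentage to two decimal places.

From P₀ = D₁/(r − g), the implied growth is g = r − D₁/P₀.
g = 0.094 − 10.36/146.80 = 0.094 − 0.07057 = 0.02343

2.34%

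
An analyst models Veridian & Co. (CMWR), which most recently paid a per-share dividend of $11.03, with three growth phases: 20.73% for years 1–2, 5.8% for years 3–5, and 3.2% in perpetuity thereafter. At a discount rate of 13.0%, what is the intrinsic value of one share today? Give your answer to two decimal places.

Three-stage DDM. Project D₁…D_5; terminal Gordon value at t=5 with g = 0.032; discount at r = 0.13.
D_1 = 13.3165
D_2 = 16.0770
D_3 = 17.0095
D_4 = 17.9961
D_5 = 19.0398
TV_5 = 19.6491/(0.13−0.032) = 200.5010
P₀ = Σ Dₜ/(1+r)ᵗ + TV_5/(1+r)^5 = 166.3589

$166.36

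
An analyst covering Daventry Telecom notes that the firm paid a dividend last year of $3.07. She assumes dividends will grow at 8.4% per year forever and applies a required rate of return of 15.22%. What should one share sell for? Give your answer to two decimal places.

Gordon growth model: P₀ = D₁/(r − g). D₁ = 3.07 × (1 + 0.084) = 3.3279.
P₀ = 3.3279 / (0.1522 − 0.084) = 3.3279 / 0.0682 = 48.7959

$48.80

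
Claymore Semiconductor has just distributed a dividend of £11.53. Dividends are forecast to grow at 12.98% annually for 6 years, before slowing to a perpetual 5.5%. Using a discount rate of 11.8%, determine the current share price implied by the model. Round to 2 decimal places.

Two-stage DDM. Project D₁…D_6 at 0.1298, terminal growth 0.055, discount at r = 0.118.
D_1 = 13.0266
D_2 = 14.7174
D_3 = 16.6278
D_4 = 18.7861
D_5 = 21.2245
D_6 = 23.9794
Terminal value at t=6: TV = D_7/(r−g) = 25.2983/(0.118−0.055) = 401.5602
P₀ = 13.0266/(1+0.118)^1 + 14.7174/(1+0.118)^2 + 16.6278/(1+0.118)^3 + 18.7861/(1+0.118)^4 + 21.2245/(1+0.118)^5 + 23.9794/(1+0.118)^6 + 401.5602/(1+0.118)^6 = 277.4173

£277.42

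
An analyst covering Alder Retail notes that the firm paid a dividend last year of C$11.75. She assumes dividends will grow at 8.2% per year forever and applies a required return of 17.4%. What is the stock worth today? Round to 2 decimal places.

C$138.19

Gordon growth model: P₀ = D₁/(r − g). D₁ = 11.75 × (1 + 0.082) = 12.7135.
P₀ = 12.7135 / (0.174 − 0.082) = 12.7135 / 0.092 = 138.1902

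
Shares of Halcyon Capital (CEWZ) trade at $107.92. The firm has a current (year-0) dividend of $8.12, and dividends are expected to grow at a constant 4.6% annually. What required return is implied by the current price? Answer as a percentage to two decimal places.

12.47%

Rearranging the constant-growth DDM: r = D₁/P₀ + g.
D₁ = 8.12 × (1 + 0.046) = 8.4935.
r = 8.4935 / 107.92 + 0.046 = 0.07870 + 0.046 = 0.12470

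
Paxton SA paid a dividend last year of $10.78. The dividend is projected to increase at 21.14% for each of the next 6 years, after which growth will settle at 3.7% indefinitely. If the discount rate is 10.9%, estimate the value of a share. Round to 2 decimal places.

$352.87

Two-stage DDM. Project D₁…D_6 at 0.2114, terminal growth 0.037, discount at r = 0.109.
D_1 = 13.0589
D_2 = 15.8195
D_3 = 19.1638
D_4 = 23.2150
D_5 = 28.1227
D_6 = 34.0678
Terminal value at t=6: TV = D_7/(r−g) = 35.3283/(0.109−0.037) = 490.6711
P₀ = 13.0589/(1+0.109)^1 + 15.8195/(1+0.109)^2 + 19.1638/(1+0.109)^3 + 23.2150/(1+0.109)^4 + 28.1227/(1+0.109)^5 + 34.0678/(1+0.109)^6 + 490.6711/(1+0.109)^6 = 352.8690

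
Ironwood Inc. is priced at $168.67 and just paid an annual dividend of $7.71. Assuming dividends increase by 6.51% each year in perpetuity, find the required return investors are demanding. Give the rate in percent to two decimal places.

Rearranging the constant-growth DDM: r = D₁/P₀ + g.
D₁ = 7.71 × (1 + 0.0651) = 8.2119.
r = 8.2119 / 168.67 + 0.0651 = 0.04869 + 0.0651 = 0.11379

11.38%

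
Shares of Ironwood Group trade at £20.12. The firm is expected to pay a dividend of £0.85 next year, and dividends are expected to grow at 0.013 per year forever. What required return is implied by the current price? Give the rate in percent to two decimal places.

5.52%

Rearranging the constant-growth DDM: r = D₁/P₀ + g.
r = 0.8500 / 20.12 + 0.013 = 0.04225 + 0.013 = 0.05525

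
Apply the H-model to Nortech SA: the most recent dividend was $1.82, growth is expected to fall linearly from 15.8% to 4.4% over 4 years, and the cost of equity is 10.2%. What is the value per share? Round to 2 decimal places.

H-model: P₀ = D₀[(1+g_L) + H(g_S−g_L)]/(r−g_L), with H = 4/2 = 2.
P₀ = 1.82 × [(1+0.044) + 2×(0.158−0.044)] / (0.102−0.044)
   = 1.82 × 1.2720 / 0.058 = 39.9145

$39.91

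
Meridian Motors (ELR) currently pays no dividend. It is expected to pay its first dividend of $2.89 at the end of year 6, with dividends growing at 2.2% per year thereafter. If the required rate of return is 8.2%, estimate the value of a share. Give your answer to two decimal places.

$32.48

Deferred-dividend DDM. At t=5 the remaining stream is a growing perpetuity with first payment D_6 = 2.89.
V_5 = D_6/(r−g) = 2.89/(0.082−0.022) = 48.1667
P₀ = V_5/(1+r)^5 = 48.1667/(1+0.082)^5 = 32.4796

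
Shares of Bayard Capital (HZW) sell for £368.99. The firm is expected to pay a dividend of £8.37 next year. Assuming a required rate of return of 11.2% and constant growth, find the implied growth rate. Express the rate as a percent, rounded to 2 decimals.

From P₀ = D₁/(r − g), the implied growth is g = r − D₁/P₀.
g = 0.112 − 8.37/368.99 = 0.112 − 0.02268 = 0.08932

8.93%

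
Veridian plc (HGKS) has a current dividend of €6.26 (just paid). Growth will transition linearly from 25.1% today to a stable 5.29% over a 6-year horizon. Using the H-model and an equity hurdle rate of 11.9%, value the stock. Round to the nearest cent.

H-model: P₀ = D₀[(1+g_L) + H(g_S−g_L)]/(r−g_L), with H = 6/2 = 3.
P₀ = 6.26 × [(1+0.0529) + 3×(0.251−0.0529)] / (0.119−0.0529)
   = 6.26 × 1.6472 / 0.0661 = 155.9981

€156.00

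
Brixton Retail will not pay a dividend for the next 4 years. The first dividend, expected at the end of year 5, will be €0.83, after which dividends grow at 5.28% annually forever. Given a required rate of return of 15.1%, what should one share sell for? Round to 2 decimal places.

Deferred-dividend DDM. At t=4 the remaining stream is a growing perpetuity with first payment D_5 = 0.83.
V_4 = D_5/(r−g) = 0.83/(0.151−0.0528) = 8.4521
P₀ = V_4/(1+r)^4 = 8.4521/(1+0.151)^4 = 4.8158

€4.82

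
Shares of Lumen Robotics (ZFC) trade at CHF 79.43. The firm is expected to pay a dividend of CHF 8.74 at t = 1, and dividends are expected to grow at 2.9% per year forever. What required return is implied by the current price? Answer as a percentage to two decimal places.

Rearranging the constant-growth DDM: r = D₁/P₀ + g.
r = 8.7400 / 79.43 + 0.029 = 0.11003 + 0.029 = 0.13903

13.90%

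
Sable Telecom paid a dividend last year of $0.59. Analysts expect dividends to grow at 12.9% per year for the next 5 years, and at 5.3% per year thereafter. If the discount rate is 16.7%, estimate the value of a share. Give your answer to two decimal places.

Two-stage DDM. Project D₁…D_5 at 0.129, terminal growth 0.053, discount at r = 0.167.
D_1 = 0.6661
D_2 = 0.7520
D_3 = 0.8491
D_4 = 0.9586
D_5 = 1.0822
Terminal value at t=5: TV = D_6/(r−g) = 1.1396/(0.167−0.053) = 9.9964
P₀ = 0.6661/(1+0.167)^1 + 0.7520/(1+0.167)^2 + 0.8491/(1+0.167)^3 + 0.9586/(1+0.167)^4 + 1.0822/(1+0.167)^5 + 9.9964/(1+0.167)^5 = 7.2924

$7.29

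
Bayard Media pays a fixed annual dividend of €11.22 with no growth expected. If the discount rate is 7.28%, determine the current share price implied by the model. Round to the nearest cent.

Zero-growth DDM (perpetuity): P₀ = D/r = 11.22 / 0.0728 = 154.1209

€154.12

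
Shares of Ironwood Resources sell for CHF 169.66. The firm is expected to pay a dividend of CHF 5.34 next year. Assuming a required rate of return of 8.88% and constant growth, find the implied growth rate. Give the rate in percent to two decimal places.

From P₀ = D₁/(r − g), the implied growth is g = r − D₁/P₀.
g = 0.0888 − 5.34/169.66 = 0.0888 − 0.03147 = 0.05733

5.73%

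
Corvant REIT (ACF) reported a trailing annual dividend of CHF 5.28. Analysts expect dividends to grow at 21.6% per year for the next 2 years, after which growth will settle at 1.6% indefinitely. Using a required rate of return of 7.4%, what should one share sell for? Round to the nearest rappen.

Two-stage DDM. Project D₁…D_2 at 0.216, terminal growth 0.016, discount at r = 0.074.
D_1 = 6.4205
D_2 = 7.8073
Terminal value at t=2: TV = D_3/(r−g) = 7.9322/(0.074−0.016) = 136.7624
P₀ = 6.4205/(1+0.074)^1 + 7.8073/(1+0.074)^2 + 136.7624/(1+0.074)^2 = 131.3121

CHF 131.31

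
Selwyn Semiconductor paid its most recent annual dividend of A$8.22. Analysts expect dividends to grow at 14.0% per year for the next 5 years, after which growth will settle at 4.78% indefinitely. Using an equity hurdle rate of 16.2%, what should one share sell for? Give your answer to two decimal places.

Two-stage DDM. Project D₁…D_5 at 0.14, terminal growth 0.0478, discount at r = 0.162.
D_1 = 9.3708
D_2 = 10.6827
D_3 = 12.1783
D_4 = 13.8833
D_5 = 15.8269
Terminal value at t=5: TV = D_6/(r−g) = 16.5834/(0.162−0.0478) = 145.2140
P₀ = 9.3708/(1+0.162)^1 + 10.6827/(1+0.162)^2 + 12.1783/(1+0.162)^3 + 13.8833/(1+0.162)^4 + 15.8269/(1+0.162)^5 + 145.2140/(1+0.162)^5 = 107.3690

A$107.37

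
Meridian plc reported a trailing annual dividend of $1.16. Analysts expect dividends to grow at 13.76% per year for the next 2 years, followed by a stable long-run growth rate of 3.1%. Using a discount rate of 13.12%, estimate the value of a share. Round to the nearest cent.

Two-stage DDM. Project D₁…D_2 at 0.1376, terminal growth 0.031, discount at r = 0.1312.
D_1 = 1.3196
D_2 = 1.5012
Terminal value at t=2: TV = D_3/(r−g) = 1.5477/(0.1312−0.031) = 15.4464
P₀ = 1.3196/(1+0.1312)^1 + 1.5012/(1+0.1312)^2 + 15.4464/(1+0.1312)^2 = 14.4109

$14.41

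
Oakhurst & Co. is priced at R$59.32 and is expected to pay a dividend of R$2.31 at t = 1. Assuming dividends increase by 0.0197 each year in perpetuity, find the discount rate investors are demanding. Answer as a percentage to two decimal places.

Rearranging the constant-growth DDM: r = D₁/P₀ + g.
r = 2.3100 / 59.32 + 0.0197 = 0.03894 + 0.0197 = 0.05864

5.86%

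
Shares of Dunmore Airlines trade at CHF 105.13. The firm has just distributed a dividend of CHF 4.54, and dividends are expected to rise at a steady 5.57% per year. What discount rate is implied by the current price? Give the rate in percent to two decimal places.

Rearranging the constant-growth DDM: r = D₁/P₀ + g.
D₁ = 4.54 × (1 + 0.0557) = 4.7929.
r = 4.7929 / 105.13 + 0.0557 = 0.04559 + 0.0557 = 0.10129

10.13%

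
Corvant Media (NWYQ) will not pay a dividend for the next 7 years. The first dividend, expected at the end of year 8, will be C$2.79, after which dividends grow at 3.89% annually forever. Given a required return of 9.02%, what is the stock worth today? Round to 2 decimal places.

Deferred-dividend DDM. At t=7 the remaining stream is a growing perpetuity with first payment D_8 = 2.79.
V_7 = D_8/(r−g) = 2.79/(0.0902−0.0389) = 54.3860
P₀ = V_7/(1+r)^7 = 54.3860/(1+0.0902)^7 = 29.7128

C$29.71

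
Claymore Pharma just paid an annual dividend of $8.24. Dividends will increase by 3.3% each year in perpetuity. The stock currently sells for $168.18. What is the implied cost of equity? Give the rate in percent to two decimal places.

8.36%

Rearranging the constant-growth DDM: r = D₁/P₀ + g.
D₁ = 8.24 × (1 + 0.033) = 8.5119.
r = 8.5119 / 168.18 + 0.033 = 0.05061 + 0.033 = 0.08361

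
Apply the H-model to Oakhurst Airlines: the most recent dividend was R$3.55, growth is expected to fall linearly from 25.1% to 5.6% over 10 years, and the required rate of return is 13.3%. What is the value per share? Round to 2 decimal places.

H-model: P₀ = D₀[(1+g_L) + H(g_S−g_L)]/(r−g_L), with H = 10/2 = 5.
P₀ = 3.55 × [(1+0.056) + 5×(0.251−0.056)] / (0.133−0.056)
   = 3.55 × 2.0310 / 0.077 = 93.6370

R$93.64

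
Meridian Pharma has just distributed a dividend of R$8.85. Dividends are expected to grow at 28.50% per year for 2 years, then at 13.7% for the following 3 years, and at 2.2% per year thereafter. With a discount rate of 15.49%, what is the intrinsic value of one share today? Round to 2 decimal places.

Three-stage DDM. Project D₁…D_5; terminal Gordon value at t=5 with g = 0.022; discount at r = 0.1549.
D_1 = 11.3722
D_2 = 14.6133
D_3 = 16.6154
D_4 = 18.8917
D_5 = 21.4798
TV_5 = 21.9524/(0.1549−0.022) = 165.1798
P₀ = Σ Dₜ/(1+r)ᵗ + TV_5/(1+r)^5 = 133.0595

R$133.06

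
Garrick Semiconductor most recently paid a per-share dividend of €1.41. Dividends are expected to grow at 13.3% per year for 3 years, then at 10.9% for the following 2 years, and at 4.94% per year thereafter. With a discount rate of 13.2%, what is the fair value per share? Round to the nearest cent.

€24.22

Three-stage DDM. Project D₁…D_5; terminal Gordon value at t=5 with g = 0.0494; discount at r = 0.132.
D_1 = 1.5975
D_2 = 1.8100
D_3 = 2.0507
D_4 = 2.2743
D_5 = 2.5222
TV_5 = 2.6468/(0.132−0.0494) = 32.0430
P₀ = Σ Dₜ/(1+r)ᵗ + TV_5/(1+r)^5 = 24.2179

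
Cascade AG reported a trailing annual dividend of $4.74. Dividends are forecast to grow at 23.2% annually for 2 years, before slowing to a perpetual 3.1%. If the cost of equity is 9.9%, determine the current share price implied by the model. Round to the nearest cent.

Two-stage DDM. Project D₁…D_2 at 0.232, terminal growth 0.031, discount at r = 0.099.
D_1 = 5.8397
D_2 = 7.1945
Terminal value at t=2: TV = D_3/(r−g) = 7.4175/(0.099−0.031) = 109.0811
P₀ = 5.8397/(1+0.099)^1 + 7.1945/(1+0.099)^2 + 109.0811/(1+0.099)^2 = 101.5841

$101.58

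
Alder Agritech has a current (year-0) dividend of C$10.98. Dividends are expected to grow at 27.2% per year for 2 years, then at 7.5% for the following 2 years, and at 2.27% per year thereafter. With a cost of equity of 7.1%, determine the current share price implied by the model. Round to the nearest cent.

Three-stage DDM. Project D₁…D_4; terminal Gordon value at t=4 with g = 0.0227; discount at r = 0.071.
D_1 = 13.9666
D_2 = 17.7655
D_3 = 19.0979
D_4 = 20.5302
TV_4 = 20.9963/(0.071−0.0227) = 434.7050
P₀ = Σ Dₜ/(1+r)ᵗ + TV_4/(1+r)^4 = 390.0762

C$390.08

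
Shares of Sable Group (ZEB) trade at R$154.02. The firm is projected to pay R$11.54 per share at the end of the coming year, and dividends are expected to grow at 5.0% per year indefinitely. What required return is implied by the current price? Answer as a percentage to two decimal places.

12.49%

Rearranging the constant-growth DDM: r = D₁/P₀ + g.
r = 11.5400 / 154.02 + 0.05 = 0.07493 + 0.05 = 0.12493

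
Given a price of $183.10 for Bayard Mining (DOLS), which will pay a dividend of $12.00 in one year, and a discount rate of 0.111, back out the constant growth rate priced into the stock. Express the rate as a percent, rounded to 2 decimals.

From P₀ = D₁/(r − g), the implied growth is g = r − D₁/P₀.
g = 0.111 − 12.00/183.10 = 0.111 − 0.06554 = 0.04546

4.55%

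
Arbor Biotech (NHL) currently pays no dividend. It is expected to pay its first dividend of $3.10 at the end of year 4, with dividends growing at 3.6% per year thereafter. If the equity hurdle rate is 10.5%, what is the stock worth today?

$33.30

Deferred-dividend DDM. At t=3 the remaining stream is a growing perpetuity with first payment D_4 = 3.10.
V_3 = D_4/(r−g) = 3.10/(0.105−0.036) = 44.9275
P₀ = V_3/(1+r)^3 = 44.9275/(1+0.105)^3 = 33.2986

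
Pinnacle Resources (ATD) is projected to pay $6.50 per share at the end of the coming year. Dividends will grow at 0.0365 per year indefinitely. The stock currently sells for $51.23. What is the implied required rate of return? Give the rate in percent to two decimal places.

Rearranging the constant-growth DDM: r = D₁/P₀ + g.
r = 6.5000 / 51.23 + 0.0365 = 0.12688 + 0.0365 = 0.16338

16.34%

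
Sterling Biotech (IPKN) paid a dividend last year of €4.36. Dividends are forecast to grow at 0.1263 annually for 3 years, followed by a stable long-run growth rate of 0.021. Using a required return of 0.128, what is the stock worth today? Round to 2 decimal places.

Two-stage DDM. Project D₁…D_3 at 0.1263, terminal growth 0.021, discount at r = 0.128.
D_1 = 4.9107
D_2 = 5.5309
D_3 = 6.2294
Terminal value at t=3: TV = D_4/(r−g) = 6.3603/(0.128−0.021) = 59.4416
P₀ = 4.9107/(1+0.128)^1 + 5.5309/(1+0.128)^2 + 6.2294/(1+0.128)^3 + 59.4416/(1+0.128)^3 = 54.4562

€54.46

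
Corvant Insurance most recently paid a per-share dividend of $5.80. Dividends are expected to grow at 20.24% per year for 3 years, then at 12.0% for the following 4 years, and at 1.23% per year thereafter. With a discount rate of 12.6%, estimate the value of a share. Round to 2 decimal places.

Three-stage DDM. Project D₁…D_7; terminal Gordon value at t=7 with g = 0.0123; discount at r = 0.126.
D_1 = 6.9739
D_2 = 8.3854
D_3 = 10.0827
D_4 = 11.2926
D_5 = 12.6477
D_6 = 14.1654
D_7 = 15.8653
TV_7 = 16.0604/(0.126−0.0123) = 141.2524
P₀ = Σ Dₜ/(1+r)ᵗ + TV_7/(1+r)^7 = 109.2954

$109.30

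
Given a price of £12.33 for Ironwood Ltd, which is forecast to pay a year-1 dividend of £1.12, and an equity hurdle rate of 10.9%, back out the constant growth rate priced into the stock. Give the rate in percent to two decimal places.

1.82%

From P₀ = D₁/(r − g), the implied growth is g = r − D₁/P₀.
g = 0.109 − 1.12/12.33 = 0.109 − 0.09084 = 0.01816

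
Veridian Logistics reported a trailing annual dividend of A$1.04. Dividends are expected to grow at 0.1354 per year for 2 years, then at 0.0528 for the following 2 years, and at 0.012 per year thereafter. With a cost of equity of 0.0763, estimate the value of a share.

Three-stage DDM. Project D₁…D_4; terminal Gordon value at t=4 with g = 0.012; discount at r = 0.0763.
D_1 = 1.1808
D_2 = 1.3407
D_3 = 1.4115
D_4 = 1.4860
TV_4 = 1.5038/(0.0763−0.012) = 23.3880
P₀ = Σ Dₜ/(1+r)ᵗ + TV_4/(1+r)^4 = 21.9224

A$21.92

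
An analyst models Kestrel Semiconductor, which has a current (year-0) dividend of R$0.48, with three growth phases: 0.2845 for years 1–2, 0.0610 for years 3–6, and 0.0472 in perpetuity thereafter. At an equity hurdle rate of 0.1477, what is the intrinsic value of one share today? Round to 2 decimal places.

R$7.70

Three-stage DDM. Project D₁…D_6; terminal Gordon value at t=6 with g = 0.0472; discount at r = 0.1477.
D_1 = 0.6166
D_2 = 0.7920
D_3 = 0.8403
D_4 = 0.8915
D_5 = 0.9459
D_6 = 1.0036
TV_6 = 1.0510/(0.1477−0.0472) = 10.4577
P₀ = Σ Dₜ/(1+r)ᵗ + TV_6/(1+r)^6 = 7.6981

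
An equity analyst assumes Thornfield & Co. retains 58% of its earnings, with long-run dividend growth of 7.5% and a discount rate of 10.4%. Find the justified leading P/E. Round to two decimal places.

14.48

Payout ratio b = 1 − 0.58 = 0.42.
Justified leading P/E = b/(r−g) = 0.42/(0.104−0.075) = 14.4828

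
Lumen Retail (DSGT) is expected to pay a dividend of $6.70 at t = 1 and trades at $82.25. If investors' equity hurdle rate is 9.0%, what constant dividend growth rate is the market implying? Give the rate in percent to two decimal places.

From P₀ = D₁/(r − g), the implied growth is g = r − D₁/P₀.
g = 0.09 − 6.70/82.25 = 0.09 − 0.08146 = 0.00854

0.85%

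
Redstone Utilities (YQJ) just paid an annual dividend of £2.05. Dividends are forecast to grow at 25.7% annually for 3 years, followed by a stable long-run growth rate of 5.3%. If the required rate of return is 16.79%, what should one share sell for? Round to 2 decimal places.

Two-stage DDM. Project D₁…D_3 at 0.257, terminal growth 0.053, discount at r = 0.1679.
D_1 = 2.5768
D_2 = 3.2391
D_3 = 4.0715
Terminal value at t=3: TV = D_4/(r−g) = 4.2873/(0.1679−0.053) = 37.3137
P₀ = 2.5768/(1+0.1679)^1 + 3.2391/(1+0.1679)^2 + 4.0715/(1+0.1679)^3 + 37.3137/(1+0.1679)^3 = 30.5605

£30.56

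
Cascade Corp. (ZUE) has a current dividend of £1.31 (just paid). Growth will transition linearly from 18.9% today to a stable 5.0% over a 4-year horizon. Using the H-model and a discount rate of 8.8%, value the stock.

£45.78

H-model: P₀ = D₀[(1+g_L) + H(g_S−g_L)]/(r−g_L), with H = 4/2 = 2.
P₀ = 1.31 × [(1+0.05) + 2×(0.189−0.05)] / (0.088−0.05)
   = 1.31 × 1.3280 / 0.038 = 45.7811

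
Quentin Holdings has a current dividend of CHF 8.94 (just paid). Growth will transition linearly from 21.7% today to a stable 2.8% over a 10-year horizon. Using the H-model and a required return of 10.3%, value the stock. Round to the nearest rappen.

H-model: P₀ = D₀[(1+g_L) + H(g_S−g_L)]/(r−g_L), with H = 10/2 = 5.
P₀ = 8.94 × [(1+0.028) + 5×(0.217−0.028)] / (0.103−0.028)
   = 8.94 × 1.9730 / 0.075 = 235.1816

CHF 235.18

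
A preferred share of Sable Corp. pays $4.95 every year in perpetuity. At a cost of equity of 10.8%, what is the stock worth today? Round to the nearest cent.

Zero-growth DDM (perpetuity): P₀ = D/r = 4.95 / 0.108 = 45.8333

$45.83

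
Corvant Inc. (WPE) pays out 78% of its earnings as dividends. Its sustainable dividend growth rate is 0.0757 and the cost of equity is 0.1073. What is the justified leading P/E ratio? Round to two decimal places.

Justified leading P/E = b/(r−g) = 0.78/(0.1073−0.0757) = 24.6835

24.68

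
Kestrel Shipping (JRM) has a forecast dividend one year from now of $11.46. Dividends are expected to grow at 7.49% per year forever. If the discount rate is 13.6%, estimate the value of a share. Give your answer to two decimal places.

Gordon growth model: P₀ = D₁/(r − g), with D₁ = 11.46 given directly.
P₀ = 11.4600 / (0.136 − 0.0749) = 11.4600 / 0.0611 = 187.5614

$187.56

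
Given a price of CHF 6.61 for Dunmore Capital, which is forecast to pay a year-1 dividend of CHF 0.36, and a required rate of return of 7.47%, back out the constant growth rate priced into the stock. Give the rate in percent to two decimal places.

2.02%

From P₀ = D₁/(r − g), the implied growth is g = r − D₁/P₀.
g = 0.0747 − 0.36/6.61 = 0.0747 − 0.05446 = 0.02024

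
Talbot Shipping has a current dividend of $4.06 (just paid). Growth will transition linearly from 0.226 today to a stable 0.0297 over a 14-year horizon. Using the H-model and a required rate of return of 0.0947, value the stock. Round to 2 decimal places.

$150.15

H-model: P₀ = D₀[(1+g_L) + H(g_S−g_L)]/(r−g_L), with H = 14/2 = 7.
P₀ = 4.06 × [(1+0.0297) + 7×(0.226−0.0297)] / (0.0947−0.0297)
   = 4.06 × 2.4038 / 0.065 = 150.1450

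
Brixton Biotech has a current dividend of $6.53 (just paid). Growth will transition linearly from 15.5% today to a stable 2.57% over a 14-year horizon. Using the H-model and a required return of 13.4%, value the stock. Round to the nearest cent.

H-model: P₀ = D₀[(1+g_L) + H(g_S−g_L)]/(r−g_L), with H = 14/2 = 7.
P₀ = 6.53 × [(1+0.0257) + 7×(0.155−0.0257)] / (0.134−0.0257)
   = 6.53 × 1.9308 / 0.1083 = 116.4185

$116.42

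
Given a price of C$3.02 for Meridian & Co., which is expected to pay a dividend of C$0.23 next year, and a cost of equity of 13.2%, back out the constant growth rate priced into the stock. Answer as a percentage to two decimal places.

From P₀ = D₁/(r − g), the implied growth is g = r − D₁/P₀.
g = 0.132 − 0.23/3.02 = 0.132 − 0.07616 = 0.05584

5.58%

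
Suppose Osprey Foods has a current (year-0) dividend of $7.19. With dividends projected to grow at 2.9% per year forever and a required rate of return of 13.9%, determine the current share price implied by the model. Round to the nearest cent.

Gordon growth model: P₀ = D₁/(r − g). D₁ = 7.19 × (1 + 0.029) = 7.3985.
P₀ = 7.3985 / (0.139 − 0.029) = 7.3985 / 0.11 = 67.2592

$67.26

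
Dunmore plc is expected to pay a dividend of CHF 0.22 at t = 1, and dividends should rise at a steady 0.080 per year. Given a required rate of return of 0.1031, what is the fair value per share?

Gordon growth model: P₀ = D₁/(r − g), with D₁ = 0.22 given directly.
P₀ = 0.2200 / (0.1031 − 0.08) = 0.2200 / 0.0231 = 9.5238

CHF 9.52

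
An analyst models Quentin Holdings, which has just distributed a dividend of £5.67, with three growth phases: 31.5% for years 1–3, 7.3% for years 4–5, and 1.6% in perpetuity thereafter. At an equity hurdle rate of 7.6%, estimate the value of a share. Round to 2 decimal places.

Three-stage DDM. Project D₁…D_5; terminal Gordon value at t=5 with g = 0.016; discount at r = 0.076.
D_1 = 7.4560
D_2 = 9.8047
D_3 = 12.8932
D_4 = 13.8344
D_5 = 14.8443
TV_5 = 15.0818/(0.076−0.016) = 251.3635
P₀ = Σ Dₜ/(1+r)ᵗ + TV_5/(1+r)^5 = 220.6376

£220.64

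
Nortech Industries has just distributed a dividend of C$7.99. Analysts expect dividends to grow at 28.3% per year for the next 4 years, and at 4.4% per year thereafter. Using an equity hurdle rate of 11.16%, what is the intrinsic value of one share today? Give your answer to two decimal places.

C$265.31

Two-stage DDM. Project D₁…D_4 at 0.283, terminal growth 0.044, discount at r = 0.1116.
D_1 = 10.2512
D_2 = 13.1523
D_3 = 16.8743
D_4 = 21.6498
Terminal value at t=4: TV = D_5/(r−g) = 22.6024/(0.1116−0.044) = 334.3545
P₀ = 10.2512/(1+0.1116)^1 + 13.1523/(1+0.1116)^2 + 16.8743/(1+0.1116)^3 + 21.6498/(1+0.1116)^4 + 334.3545/(1+0.1116)^4 = 265.3149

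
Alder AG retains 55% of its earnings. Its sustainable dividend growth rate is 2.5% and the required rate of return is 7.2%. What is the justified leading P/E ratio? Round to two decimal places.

9.57

Payout ratio b = 1 − 0.55 = 0.45.
Justified leading P/E = b/(r−g) = 0.45/(0.072−0.025) = 9.5745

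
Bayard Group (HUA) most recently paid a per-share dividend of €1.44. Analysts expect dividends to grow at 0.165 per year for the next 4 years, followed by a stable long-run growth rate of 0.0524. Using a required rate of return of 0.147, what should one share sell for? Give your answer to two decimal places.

Two-stage DDM. Project D₁…D_4 at 0.165, terminal growth 0.0524, discount at r = 0.147.
D_1 = 1.6776
D_2 = 1.9544
D_3 = 2.2769
D_4 = 2.6526
Terminal value at t=4: TV = D_5/(r−g) = 2.7916/(0.147−0.0524) = 29.5091
P₀ = 1.6776/(1+0.147)^1 + 1.9544/(1+0.147)^2 + 2.2769/(1+0.147)^3 + 2.6526/(1+0.147)^4 + 29.5091/(1+0.147)^4 = 23.0387

€23.04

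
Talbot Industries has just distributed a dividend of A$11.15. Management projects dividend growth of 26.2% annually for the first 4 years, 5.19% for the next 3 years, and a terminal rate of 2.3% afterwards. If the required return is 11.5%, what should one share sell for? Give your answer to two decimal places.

Three-stage DDM. Project D₁…D_7; terminal Gordon value at t=7 with g = 0.023; discount at r = 0.115.
D_1 = 14.0713
D_2 = 17.7580
D_3 = 22.4106
D_4 = 28.2821
D_5 = 29.7500
D_6 = 31.2940
D_7 = 32.9182
TV_7 = 33.6753/(0.115−0.023) = 366.0357
P₀ = Σ Dₜ/(1+r)ᵗ + TV_7/(1+r)^7 = 281.1260

A$281.13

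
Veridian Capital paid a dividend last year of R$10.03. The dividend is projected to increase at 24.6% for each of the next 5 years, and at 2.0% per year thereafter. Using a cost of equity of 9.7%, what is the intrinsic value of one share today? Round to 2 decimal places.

R$325.85

Two-stage DDM. Project D₁…D_5 at 0.246, terminal growth 0.02, discount at r = 0.097.
D_1 = 12.4974
D_2 = 15.5717
D_3 = 19.4024
D_4 = 24.1754
D_5 = 30.1225
Terminal value at t=5: TV = D_6/(r−g) = 30.7250/(0.097−0.02) = 399.0254
P₀ = 12.4974/(1+0.097)^1 + 15.5717/(1+0.097)^2 + 19.4024/(1+0.097)^3 + 24.1754/(1+0.097)^4 + 30.1225/(1+0.097)^5 + 399.0254/(1+0.097)^5 = 325.8534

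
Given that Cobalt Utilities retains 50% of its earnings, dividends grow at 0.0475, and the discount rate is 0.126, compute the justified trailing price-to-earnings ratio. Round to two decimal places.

Payout ratio b = 1 − 0.50 = 0.50.
Justified trailing P/E = b(1+g)/(r−g) = 0.50×(1+0.0475)/(0.126−0.0475) = 6.6720

6.67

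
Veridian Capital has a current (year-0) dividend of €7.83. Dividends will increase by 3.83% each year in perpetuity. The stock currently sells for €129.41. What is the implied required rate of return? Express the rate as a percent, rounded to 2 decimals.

Rearranging the constant-growth DDM: r = D₁/P₀ + g.
D₁ = 7.83 × (1 + 0.0383) = 8.1299.
r = 8.1299 / 129.41 + 0.0383 = 0.06282 + 0.0383 = 0.10112

10.11%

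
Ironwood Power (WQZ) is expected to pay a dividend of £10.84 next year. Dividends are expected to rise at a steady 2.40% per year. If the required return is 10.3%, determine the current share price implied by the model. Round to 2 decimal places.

£137.22

Gordon growth model: P₀ = D₁/(r − g), with D₁ = 10.84 given directly.
P₀ = 10.8400 / (0.103 − 0.024) = 10.8400 / 0.079 = 137.2152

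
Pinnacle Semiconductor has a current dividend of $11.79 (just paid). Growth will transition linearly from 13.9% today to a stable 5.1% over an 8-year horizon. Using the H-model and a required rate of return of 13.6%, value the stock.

H-model: P₀ = D₀[(1+g_L) + H(g_S−g_L)]/(r−g_L), with H = 8/2 = 4.
P₀ = 11.79 × [(1+0.051) + 4×(0.139−0.051)] / (0.136−0.051)
   = 11.79 × 1.4030 / 0.085 = 194.6044

$194.60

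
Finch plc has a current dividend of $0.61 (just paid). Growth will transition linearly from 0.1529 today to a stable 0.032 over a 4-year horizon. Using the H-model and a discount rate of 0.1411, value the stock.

H-model: P₀ = D₀[(1+g_L) + H(g_S−g_L)]/(r−g_L), with H = 4/2 = 2.
P₀ = 0.61 × [(1+0.032) + 2×(0.1529−0.032)] / (0.1411−0.032)
   = 0.61 × 1.2738 / 0.1091 = 7.1221

$7.12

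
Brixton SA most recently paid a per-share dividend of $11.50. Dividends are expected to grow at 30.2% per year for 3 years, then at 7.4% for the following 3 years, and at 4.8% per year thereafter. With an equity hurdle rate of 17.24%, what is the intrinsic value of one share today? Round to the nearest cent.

Three-stage DDM. Project D₁…D_6; terminal Gordon value at t=6 with g = 0.048; discount at r = 0.1724.
D_1 = 14.9730
D_2 = 19.4948
D_3 = 25.3823
D_4 = 27.2606
D_5 = 29.2779
D_6 = 31.4444
TV_6 = 32.9538/(0.1724−0.048) = 264.9016
P₀ = Σ Dₜ/(1+r)ᵗ + TV_6/(1+r)^6 = 184.4671

$184.47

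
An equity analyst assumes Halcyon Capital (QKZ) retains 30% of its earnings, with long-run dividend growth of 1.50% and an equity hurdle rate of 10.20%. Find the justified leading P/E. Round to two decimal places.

8.05

Payout ratio b = 1 − 0.30 = 0.70.
Justified leading P/E = b/(r−g) = 0.70/(0.102−0.015) = 8.0460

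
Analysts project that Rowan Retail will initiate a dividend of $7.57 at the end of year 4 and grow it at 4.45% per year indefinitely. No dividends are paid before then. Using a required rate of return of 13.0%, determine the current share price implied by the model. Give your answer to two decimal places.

$61.36

Deferred-dividend DDM. At t=3 the remaining stream is a growing perpetuity with first payment D_4 = 7.57.
V_3 = D_4/(r−g) = 7.57/(0.13−0.0445) = 88.5380
P₀ = V_3/(1+r)^3 = 88.5380/(1+0.13)^3 = 61.3613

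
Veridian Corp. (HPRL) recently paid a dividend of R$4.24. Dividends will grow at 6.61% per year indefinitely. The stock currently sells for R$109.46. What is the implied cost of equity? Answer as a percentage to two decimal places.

10.74%

Rearranging the constant-growth DDM: r = D₁/P₀ + g.
D₁ = 4.24 × (1 + 0.0661) = 4.5203.
r = 4.5203 / 109.46 + 0.0661 = 0.04130 + 0.0661 = 0.10740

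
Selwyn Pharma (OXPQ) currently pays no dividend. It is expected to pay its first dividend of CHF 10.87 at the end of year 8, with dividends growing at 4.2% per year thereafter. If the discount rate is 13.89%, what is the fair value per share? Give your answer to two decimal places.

Deferred-dividend DDM. At t=7 the remaining stream is a growing perpetuity with first payment D_8 = 10.87.
V_7 = D_8/(r−g) = 10.87/(0.1389−0.042) = 112.1775
P₀ = V_7/(1+r)^7 = 112.1775/(1+0.1389)^7 = 45.1343

CHF 45.13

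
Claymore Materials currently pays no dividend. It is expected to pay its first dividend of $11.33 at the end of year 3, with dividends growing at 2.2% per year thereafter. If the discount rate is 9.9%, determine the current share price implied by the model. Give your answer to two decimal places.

Deferred-dividend DDM. At t=2 the remaining stream is a growing perpetuity with first payment D_3 = 11.33.
V_2 = D_3/(r−g) = 11.33/(0.099−0.022) = 147.1429
P₀ = V_2/(1+r)^2 = 147.1429/(1+0.099)^2 = 121.8271

$121.83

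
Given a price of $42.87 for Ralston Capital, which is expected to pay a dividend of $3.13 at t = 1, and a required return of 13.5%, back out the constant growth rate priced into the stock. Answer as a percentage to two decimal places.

6.20%

From P₀ = D₁/(r − g), the implied growth is g = r − D₁/P₀.
g = 0.135 − 3.13/42.87 = 0.135 − 0.07301 = 0.06199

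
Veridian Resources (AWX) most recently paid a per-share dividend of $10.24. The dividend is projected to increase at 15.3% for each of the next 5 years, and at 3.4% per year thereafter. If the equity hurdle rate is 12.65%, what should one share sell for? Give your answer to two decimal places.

$183.51

Two-stage DDM. Project D₁…D_5 at 0.153, terminal growth 0.034, discount at r = 0.1265.
D_1 = 11.8067
D_2 = 13.6131
D_3 = 15.6960
D_4 = 18.0974
D_5 = 20.8664
Terminal value at t=5: TV = D_6/(r−g) = 21.5758/(0.1265−0.034) = 233.2520
P₀ = 11.8067/(1+0.1265)^1 + 13.6131/(1+0.1265)^2 + 15.6960/(1+0.1265)^3 + 18.0974/(1+0.1265)^4 + 20.8664/(1+0.1265)^5 + 233.2520/(1+0.1265)^5 = 183.5075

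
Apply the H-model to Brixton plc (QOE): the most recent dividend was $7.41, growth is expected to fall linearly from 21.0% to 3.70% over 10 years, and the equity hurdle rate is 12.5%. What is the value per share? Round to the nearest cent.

H-model: P₀ = D₀[(1+g_L) + H(g_S−g_L)]/(r−g_L), with H = 10/2 = 5.
P₀ = 7.41 × [(1+0.037) + 5×(0.21−0.037)] / (0.125−0.037)
   = 7.41 × 1.9020 / 0.088 = 160.1570

$160.16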